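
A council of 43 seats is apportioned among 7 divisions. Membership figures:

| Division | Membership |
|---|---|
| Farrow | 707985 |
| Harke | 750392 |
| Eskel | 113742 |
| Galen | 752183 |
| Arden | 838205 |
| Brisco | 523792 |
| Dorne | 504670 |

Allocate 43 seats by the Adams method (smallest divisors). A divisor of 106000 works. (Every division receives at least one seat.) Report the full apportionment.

With modified divisor 106000: modified quotas Farrow 6.679, Harke 7.079, Eskel 1.073, Galen 7.096, Arden 7.908, Brisco 4.941, Dorne 4.761.
Rounding up: Farrow 7, Harke 8, Eskel 2, Galen 8, Arden 8, Brisco 5, Dorne 5 (total 43).

Farrow 7, Harke 8, Eskel 2, Galen 8, Arden 8, Brisco 5, Dorne 5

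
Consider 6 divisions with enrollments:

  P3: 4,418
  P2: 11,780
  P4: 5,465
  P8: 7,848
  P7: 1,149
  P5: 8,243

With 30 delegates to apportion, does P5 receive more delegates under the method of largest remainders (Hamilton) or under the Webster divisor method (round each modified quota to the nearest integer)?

Webster

Hamilton: P3 4, P2 9, P4 4, P8 6, P7 1, P5 6.
Webster: P3 3, P2 9, P4 4, P8 6, P7 1, P5 7.
P5 gets 6 under Hamilton and 7 under Webster.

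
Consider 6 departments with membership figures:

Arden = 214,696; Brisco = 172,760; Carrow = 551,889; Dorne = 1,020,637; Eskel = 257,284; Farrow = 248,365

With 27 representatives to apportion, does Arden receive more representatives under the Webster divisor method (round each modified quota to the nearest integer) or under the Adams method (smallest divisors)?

Webster: Arden 2, Brisco 2, Carrow 6, Dorne 11, Eskel 3, Farrow 3.
Adams: Arden 3, Brisco 2, Carrow 6, Dorne 10, Eskel 3, Farrow 3.
Arden gets 2 under Webster and 3 under Adams.

Adams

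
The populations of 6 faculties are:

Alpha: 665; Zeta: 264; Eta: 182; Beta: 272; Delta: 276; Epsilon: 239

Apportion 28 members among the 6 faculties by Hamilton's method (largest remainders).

Total 1898; standard divisor 1898/28 ≈ 67.786.
Standard quotas: Alpha 9.810, Zeta 3.895, Eta 2.685, Beta 4.013, Delta 4.072, Epsilon 3.526.
Lower quotas: Alpha 9, Zeta 3, Eta 2, Beta 4, Delta 4, Epsilon 3 (sum 25, leaving 3 seats).
Remainders in descending order: Zeta 0.895, Alpha 0.810, Eta 0.685, Epsilon 0.526, Delta 0.072, Beta 0.013.
Largest remainders: Zeta, Alpha, Eta receive the extra seats.

Alpha: 10, Zeta: 4, Eta: 3, Beta: 4, Delta: 4, Epsilon: 3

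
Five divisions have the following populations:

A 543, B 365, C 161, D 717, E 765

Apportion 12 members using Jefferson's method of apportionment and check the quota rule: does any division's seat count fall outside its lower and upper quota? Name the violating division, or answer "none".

Standard quotas: A 2.554, B 1.717, C 0.757, D 3.373, E 3.599.
Jefferson allocation: A 3, B 2, C 0, D 3, E 4.
Every allocation lies between the lower and upper quota.

none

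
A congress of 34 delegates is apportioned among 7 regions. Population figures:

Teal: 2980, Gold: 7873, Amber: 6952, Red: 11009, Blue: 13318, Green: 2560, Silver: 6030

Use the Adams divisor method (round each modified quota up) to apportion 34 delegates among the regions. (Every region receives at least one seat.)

Teal=2, Gold=5, Amber=5, Red=7, Blue=9, Green=2, Silver=4

Standard divisor 50722/34 ≈ 1491.824; standard quotas: Teal 1.998, Gold 5.277, Amber 4.660, Red 7.380, Blue 8.927, Green 1.716, Silver 4.042.
Rounding up gives 2, 6, 5, 8, 9, 2, 5 = 37 seats, so the divisor must be adjusted.
With modified divisor 1600: modified quotas Teal 1.863, Gold 4.921, Amber 4.345, Red 6.881, Blue 8.324, Green 1.600, Silver 3.769.
Rounding up: Teal 2, Gold 5, Amber 5, Red 7, Blue 9, Green 2, Silver 4 (total 34).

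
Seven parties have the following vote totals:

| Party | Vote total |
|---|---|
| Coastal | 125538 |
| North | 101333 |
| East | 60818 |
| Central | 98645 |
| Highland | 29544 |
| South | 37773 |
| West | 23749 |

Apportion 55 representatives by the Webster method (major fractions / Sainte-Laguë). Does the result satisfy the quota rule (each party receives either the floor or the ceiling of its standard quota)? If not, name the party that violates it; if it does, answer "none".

Standard quotas: Coastal 14.463, North 11.674, East 7.007, Central 11.365, Highland 3.404, South 4.352, West 2.736.
Webster allocation: Coastal 15, North 12, East 7, Central 11, Highland 3, South 4, West 3.
Every allocation lies between the lower and upper quota.

none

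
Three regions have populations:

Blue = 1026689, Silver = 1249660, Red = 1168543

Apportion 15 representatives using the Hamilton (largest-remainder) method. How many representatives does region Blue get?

5

The standard divisor is 3444892/15 ≈ 229659.467.
Standard quotas: Blue 4.4705, Silver 5.4414, Red 5.0882.
Lower quotas: Blue 4, Silver 5, Red 5 (sum 14, leaving 1 seat).
Remainders in descending order: Blue 0.4705, Silver 0.4414, Red 0.0882.
Largest remainder: Blue receives the extra seat.
Blue receives 5.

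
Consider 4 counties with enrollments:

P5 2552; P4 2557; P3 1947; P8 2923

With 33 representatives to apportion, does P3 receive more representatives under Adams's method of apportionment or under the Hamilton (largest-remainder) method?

Adams: P5 8, P4 8, P3 7, P8 10.
Hamilton: P5 8, P4 9, P3 6, P8 10.
P3 gets 7 under Adams and 6 under Hamilton.

Adams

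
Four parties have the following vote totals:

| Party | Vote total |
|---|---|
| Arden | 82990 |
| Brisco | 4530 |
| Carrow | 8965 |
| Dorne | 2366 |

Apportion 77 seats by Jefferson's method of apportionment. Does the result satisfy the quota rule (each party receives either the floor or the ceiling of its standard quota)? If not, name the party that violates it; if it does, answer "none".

Standard quotas: Arden 64.645, Brisco 3.529, Carrow 6.983, Dorne 1.843.
Jefferson allocation: Arden 66, Brisco 3, Carrow 7, Dorne 1.
Arden has quota 64.645 (lower 64, upper 65) but receives 66 — outside the quota interval.

Arden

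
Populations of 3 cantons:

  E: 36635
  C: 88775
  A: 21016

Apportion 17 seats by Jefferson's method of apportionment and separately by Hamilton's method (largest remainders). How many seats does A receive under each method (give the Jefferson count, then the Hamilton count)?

Jefferson: E 4, C 11, A 2.
Hamilton: E 4, C 10, A 3.
A gets 2 under Jefferson and 3 under Hamilton.

2 and 3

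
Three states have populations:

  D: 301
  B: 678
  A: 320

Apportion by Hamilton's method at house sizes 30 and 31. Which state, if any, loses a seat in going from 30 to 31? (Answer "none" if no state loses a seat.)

none

At 30 seats: D 7, B 16, A 7.
At 31 seats: D 7, B 16, A 8.
No state's allocation decreased.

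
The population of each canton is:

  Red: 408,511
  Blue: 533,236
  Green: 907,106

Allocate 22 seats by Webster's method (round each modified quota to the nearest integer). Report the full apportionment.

Standard divisor 1848853/22 ≈ 84038.773; standard quotas: Red 4.861, Blue 6.345, Green 10.794.
Rounding to the nearest integer gives Red 5, Blue 6, Green 11 — total 22, matching the house size, so no adjustment is needed.

Red: 5, Blue: 6, Green: 11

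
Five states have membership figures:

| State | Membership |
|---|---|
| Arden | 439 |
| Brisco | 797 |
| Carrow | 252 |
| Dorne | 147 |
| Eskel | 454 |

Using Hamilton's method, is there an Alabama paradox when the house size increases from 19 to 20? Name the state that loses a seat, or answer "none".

At 19 seats: Arden 4, Brisco 7, Carrow 2, Dorne 2, Eskel 4.
At 20 seats: Arden 4, Brisco 8, Carrow 3, Dorne 1, Eskel 4.
Dorne drops from 2 to 1.

Dorne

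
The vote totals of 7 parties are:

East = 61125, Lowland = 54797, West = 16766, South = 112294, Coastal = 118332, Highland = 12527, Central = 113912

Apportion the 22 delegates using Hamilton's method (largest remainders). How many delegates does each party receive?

East 3, Lowland 2, West 1, South 5, Coastal 5, Highland 1, Central 5

Total 489753; standard divisor 489753/22 ≈ 22261.5.
Standard quotas: East 2.7458, Lowland 2.4615, West 0.7531, South 5.0443, Coastal 5.3155, Highland 0.5627, Central 5.1170.
Lower quotas: East 2, Lowland 2, West 0, South 5, Coastal 5, Highland 0, Central 5 (sum 19, leaving 3 seats).
Remainders in descending order: West 0.7531, East 0.7458, Highland 0.5627, Lowland 0.4615, Coastal 0.3155, Central 0.1170, South 0.0443.
The surplus seats go to West, East, Highland.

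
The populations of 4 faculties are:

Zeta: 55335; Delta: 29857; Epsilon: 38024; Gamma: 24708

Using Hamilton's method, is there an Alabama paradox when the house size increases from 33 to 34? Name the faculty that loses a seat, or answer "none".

Gamma

At 33 seats: Zeta 12, Delta 7, Epsilon 8, Gamma 6.
At 34 seats: Zeta 13, Delta 7, Epsilon 9, Gamma 5.
Gamma drops from 6 to 5.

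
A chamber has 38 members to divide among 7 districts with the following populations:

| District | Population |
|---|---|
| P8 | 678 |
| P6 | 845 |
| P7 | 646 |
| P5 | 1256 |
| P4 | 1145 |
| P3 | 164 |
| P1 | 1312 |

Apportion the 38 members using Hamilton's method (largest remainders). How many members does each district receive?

Total 6046; standard divisor 6046/38 ≈ 159.105.
Standard quotas: P8 4.261, P6 5.311, P7 4.060, P5 7.894, P4 7.196, P3 1.031, P1 8.246.
Lower quotas: P8 4, P6 5, P7 4, P5 7, P4 7, P3 1, P1 8 (sum 36, leaving 2 seats).
Remainders in descending order: P5 0.894, P6 0.311, P8 0.261, P1 0.246, P4 0.196, P7 0.060, P3 0.031.
The surplus seats go to P5, P6.

P8 4, P6 6, P7 4, P5 8, P4 7, P3 1, P1 8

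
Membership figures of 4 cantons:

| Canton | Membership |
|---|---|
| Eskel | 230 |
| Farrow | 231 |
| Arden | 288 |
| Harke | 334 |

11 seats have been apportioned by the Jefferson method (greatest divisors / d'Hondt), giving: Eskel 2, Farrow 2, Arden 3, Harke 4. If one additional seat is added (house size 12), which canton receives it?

Priority for the next seat is population ÷ (current seats + 1).
Priorities: Eskel 76.667, Farrow 77.000, Arden 72.000, Harke 66.800.
Highest priority: Farrow.

Farrow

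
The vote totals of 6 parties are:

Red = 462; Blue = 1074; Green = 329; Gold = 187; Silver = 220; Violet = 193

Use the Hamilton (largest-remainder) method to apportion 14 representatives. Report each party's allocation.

Red=3; Blue=6; Green=2; Gold=1; Silver=1; Violet=1

The standard divisor is 2465/14 ≈ 176.071.
Standard quotas: Red 2.624, Blue 6.100, Green 1.869, Gold 1.062, Silver 1.249, Violet 1.096.
Lower quotas: Red 2, Blue 6, Green 1, Gold 1, Silver 1, Violet 1 (sum 12, leaving 2 seats).
Remainders in descending order: Green 0.869, Red 0.624, Silver 0.249, Blue 0.100, Violet 0.096, Gold 0.062.
The surplus seats go to Green, Red.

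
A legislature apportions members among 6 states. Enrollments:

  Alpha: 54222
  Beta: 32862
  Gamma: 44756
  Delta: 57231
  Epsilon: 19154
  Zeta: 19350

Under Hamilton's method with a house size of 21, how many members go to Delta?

5

Total 227575; standard divisor 227575/21 ≈ 10836.905.
Standard quotas: Alpha 5.0035, Beta 3.0324, Gamma 4.1300, Delta 5.2811, Epsilon 1.7675, Zeta 1.7856.
Lower quotas: Alpha 5, Beta 3, Gamma 4, Delta 5, Epsilon 1, Zeta 1 (sum 19, leaving 2 seats).
Remainders in descending order: Zeta 0.7856, Epsilon 0.7675, Delta 0.2811, Gamma 0.1300, Beta 0.0324, Alpha 0.0035.
Largest remainders: Zeta, Epsilon receive the extra seats.
Delta receives 5.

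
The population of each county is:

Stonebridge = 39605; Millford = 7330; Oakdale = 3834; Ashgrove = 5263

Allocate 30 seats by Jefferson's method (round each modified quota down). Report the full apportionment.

Stonebridge: 22; Millford: 4; Oakdale: 2; Ashgrove: 2

Standard divisor 56032/30 ≈ 1867.733; standard quotas: Stonebridge 21.205, Millford 3.925, Oakdale 2.053, Ashgrove 2.818.
Rounding down gives 21, 3, 2, 2 = 28 seats, so the divisor must be adjusted.
With modified divisor 1780: modified quotas Stonebridge 22.250, Millford 4.118, Oakdale 2.154, Ashgrove 2.957.
Rounding down: Stonebridge 22, Millford 4, Oakdale 2, Ashgrove 2 (total 30).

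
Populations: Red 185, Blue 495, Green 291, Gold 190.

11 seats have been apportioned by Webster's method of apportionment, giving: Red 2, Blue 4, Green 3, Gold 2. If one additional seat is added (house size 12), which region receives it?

Priority for the next seat is population ÷ (current seats + 0.5).
Priorities: Red 74.000, Blue 110.000, Green 83.143, Gold 76.000.
Highest priority: Blue.

Blue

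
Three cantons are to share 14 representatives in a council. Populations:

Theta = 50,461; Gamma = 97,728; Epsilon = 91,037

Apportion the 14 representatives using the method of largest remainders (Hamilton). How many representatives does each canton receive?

Theta=3, Gamma=6, Epsilon=5

Total 239226; standard divisor 239226/14 ≈ 17087.571.
Standard quotas: Theta 2.9531, Gamma 5.7192, Epsilon 5.3277.
Lower quotas: Theta 2, Gamma 5, Epsilon 5 (sum 12, leaving 2 seats).
Remainders in descending order: Theta 0.9531, Gamma 0.7192, Epsilon 0.3277.
Largest remainders: Theta, Gamma receive the extra seats.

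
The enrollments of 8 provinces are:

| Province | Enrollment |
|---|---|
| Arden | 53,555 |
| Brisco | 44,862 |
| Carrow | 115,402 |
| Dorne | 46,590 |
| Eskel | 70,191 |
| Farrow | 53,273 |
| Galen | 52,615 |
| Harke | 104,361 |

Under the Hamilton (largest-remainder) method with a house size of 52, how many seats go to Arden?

Total 540849; standard divisor 540849/52 ≈ 10400.942.
Standard quotas: Arden 5.1491, Brisco 4.3133, Carrow 11.0953, Dorne 4.4794, Eskel 6.7485, Farrow 5.1219, Galen 5.0587, Harke 10.0338.
Lower quotas: Arden 5, Brisco 4, Carrow 11, Dorne 4, Eskel 6, Farrow 5, Galen 5, Harke 10 (sum 50, leaving 2 seats).
Remainders in descending order: Eskel 0.7485, Dorne 0.4794, Brisco 0.3133, Arden 0.1491, Farrow 0.1219, Carrow 0.0953, Galen 0.0587, Harke 0.0338.
The surplus seats go to Eskel, Dorne.
Arden receives 5.

5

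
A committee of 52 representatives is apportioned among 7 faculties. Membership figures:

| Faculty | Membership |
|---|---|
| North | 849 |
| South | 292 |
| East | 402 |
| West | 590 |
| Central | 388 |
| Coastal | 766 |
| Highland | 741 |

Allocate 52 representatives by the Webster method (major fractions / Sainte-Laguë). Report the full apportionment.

Standard divisor 4028/52 ≈ 77.462; standard quotas: North 10.960, South 3.770, East 5.190, West 7.617, Central 5.009, Coastal 9.889, Highland 9.566.
Rounding to the nearest integer gives 11, 4, 5, 8, 5, 10, 10 = 53 seats, so the divisor must be adjusted.
With modified divisor 78.3: modified quotas North 10.843, South 3.729, East 5.134, West 7.535, Central 4.955, Coastal 9.783, Highland 9.464.
Rounding to the nearest integer: North 11, South 4, East 5, West 8, Central 5, Coastal 10, Highland 9 (total 52).

North 11, South 4, East 5, West 8, Central 5, Coastal 10, Highland 9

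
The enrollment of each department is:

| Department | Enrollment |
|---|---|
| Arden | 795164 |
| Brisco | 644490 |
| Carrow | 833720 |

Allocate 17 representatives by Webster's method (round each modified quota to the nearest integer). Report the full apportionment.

Arden 6, Brisco 5, Carrow 6

Standard divisor 2273374/17 ≈ 133727.882; standard quotas: Arden 5.946, Brisco 4.819, Carrow 6.234.
Rounding to the nearest integer gives Arden 6, Brisco 5, Carrow 6 — total 17, matching the house size, so no adjustment is needed.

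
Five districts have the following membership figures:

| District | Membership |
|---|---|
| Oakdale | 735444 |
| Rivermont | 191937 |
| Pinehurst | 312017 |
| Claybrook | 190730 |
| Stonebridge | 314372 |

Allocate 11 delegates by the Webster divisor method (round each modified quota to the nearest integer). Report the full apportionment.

Oakdale: 5, Rivermont: 1, Pinehurst: 2, Claybrook: 1, Stonebridge: 2

Standard divisor 1744500/11 ≈ 158590.909; standard quotas: Oakdale 4.637, Rivermont 1.210, Pinehurst 1.967, Claybrook 1.203, Stonebridge 1.982.
Rounding to the nearest integer gives Oakdale 5, Rivermont 1, Pinehurst 2, Claybrook 1, Stonebridge 2 — total 11, matching the house size, so no adjustment is needed.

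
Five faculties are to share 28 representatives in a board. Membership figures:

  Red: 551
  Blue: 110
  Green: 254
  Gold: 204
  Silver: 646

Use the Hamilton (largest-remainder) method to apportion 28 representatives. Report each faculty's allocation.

Total 1765; standard divisor 1765/28 ≈ 63.036.
Standard quotas: Red 8.741, Blue 1.745, Green 4.029, Gold 3.236, Silver 10.248.
Lower quotas: Red 8, Blue 1, Green 4, Gold 3, Silver 10 (sum 26, leaving 2 seats).
Remainders in descending order: Blue 0.745, Red 0.741, Silver 0.248, Gold 0.236, Green 0.029.
The surplus seats go to Blue, Red.

Red=9; Blue=2; Green=4; Gold=3; Silver=10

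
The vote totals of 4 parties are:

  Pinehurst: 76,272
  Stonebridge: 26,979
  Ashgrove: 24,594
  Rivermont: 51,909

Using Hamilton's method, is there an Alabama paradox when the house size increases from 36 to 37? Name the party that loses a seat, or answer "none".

At 36 seats: Pinehurst 15, Stonebridge 6, Ashgrove 5, Rivermont 10.
At 37 seats: Pinehurst 16, Stonebridge 5, Ashgrove 5, Rivermont 11.
Stonebridge drops from 6 to 5.

Stonebridge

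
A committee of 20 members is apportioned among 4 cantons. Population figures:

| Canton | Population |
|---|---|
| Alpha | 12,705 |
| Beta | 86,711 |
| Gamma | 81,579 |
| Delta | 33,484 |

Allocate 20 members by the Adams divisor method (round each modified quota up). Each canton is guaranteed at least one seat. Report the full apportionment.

Alpha 2, Beta 8, Gamma 7, Delta 3

Standard divisor 214479/20 ≈ 10723.95; standard quotas: Alpha 1.185, Beta 8.086, Gamma 7.607, Delta 3.122.
Rounding up gives 2, 9, 8, 4 = 23 seats, so the divisor must be adjusted.
With modified divisor 12000: modified quotas Alpha 1.059, Beta 7.226, Gamma 6.798, Delta 2.790.
Rounding up: Alpha 2, Beta 8, Gamma 7, Delta 3 (total 20).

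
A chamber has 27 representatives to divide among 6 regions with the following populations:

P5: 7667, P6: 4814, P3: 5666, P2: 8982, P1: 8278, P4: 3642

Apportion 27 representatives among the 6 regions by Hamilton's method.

The standard divisor is 39049/27 ≈ 1446.259.
Standard quotas: P5 5.3013, P6 3.3286, P3 3.9177, P2 6.2105, P1 5.7237, P4 2.5182.
Lower quotas: P5 5, P6 3, P3 3, P2 6, P1 5, P4 2 (sum 24, leaving 3 seats).
Remainders in descending order: P3 0.9177, P1 0.7237, P4 0.5182, P6 0.3286, P5 0.3013, P2 0.2105.
The surplus seats go to P3, P1, P4.

P5: 5; P6: 3; P3: 4; P2: 6; P1: 6; P4: 3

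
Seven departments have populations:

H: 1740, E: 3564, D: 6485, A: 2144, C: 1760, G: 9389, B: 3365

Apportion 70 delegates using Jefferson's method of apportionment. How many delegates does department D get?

16

Standard divisor 28447/70 ≈ 406.386; standard quotas: H 4.282, E 8.770, D 15.958, A 5.276, C 4.331, G 23.104, B 8.280.
Rounding down gives 4, 8, 15, 5, 4, 23, 8 = 67 seats, so the divisor must be adjusted.
With modified divisor 390: modified quotas H 4.462, E 9.138, D 16.628, A 5.497, C 4.513, G 24.074, B 8.628.
Rounding down: H 4, E 9, D 16, A 5, C 4, G 24, B 8 (total 70).
D receives 16.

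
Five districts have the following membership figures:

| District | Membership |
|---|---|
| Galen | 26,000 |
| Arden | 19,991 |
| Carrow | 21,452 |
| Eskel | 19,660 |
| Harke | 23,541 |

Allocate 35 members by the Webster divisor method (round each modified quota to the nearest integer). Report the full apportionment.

Standard divisor 110644/35 ≈ 3161.257; standard quotas: Galen 8.225, Arden 6.324, Carrow 6.786, Eskel 6.219, Harke 7.447.
Rounding to the nearest integer gives 8, 6, 7, 6, 7 = 34 seats, so the divisor must be adjusted.
With modified divisor 3100: modified quotas Galen 8.387, Arden 6.449, Carrow 6.920, Eskel 6.342, Harke 7.594.
Rounding to the nearest integer: Galen 8, Arden 6, Carrow 7, Eskel 6, Harke 8 (total 35).

Galen 8; Arden 6; Carrow 7; Eskel 6; Harke 8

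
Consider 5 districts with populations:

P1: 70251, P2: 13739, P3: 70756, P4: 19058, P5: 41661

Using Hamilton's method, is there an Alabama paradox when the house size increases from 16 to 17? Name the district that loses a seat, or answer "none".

At 16 seats: P1 5, P2 1, P3 5, P4 2, P5 3.
At 17 seats: P1 6, P2 1, P3 6, P4 1, P5 3.
P4 drops from 2 to 1.

P4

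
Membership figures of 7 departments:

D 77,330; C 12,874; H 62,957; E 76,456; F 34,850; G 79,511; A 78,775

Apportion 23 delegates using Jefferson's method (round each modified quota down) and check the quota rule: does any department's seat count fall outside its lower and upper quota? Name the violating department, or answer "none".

Standard quotas: D 4.207, C 0.700, H 3.425, E 4.160, F 1.896, G 4.326, A 4.286.
Jefferson allocation: D 4, C 0, H 3, E 4, F 2, G 5, A 5.
Every allocation lies between the lower and upper quota.

none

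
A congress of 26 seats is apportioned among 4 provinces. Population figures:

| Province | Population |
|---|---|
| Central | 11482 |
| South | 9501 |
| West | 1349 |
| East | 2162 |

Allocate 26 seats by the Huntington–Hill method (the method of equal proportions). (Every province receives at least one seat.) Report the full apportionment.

Central 12; South 10; West 2; East 2

With divisor 937: modified quotas Central 12.254, South 10.140, West 1.440, East 2.307.
Geometric-mean thresholds: Central √(12·13)=12.490, South √(10·11)=10.488, West √(1·2)=1.414, East √(2·3)=2.449.
Each quota rounded against its threshold gives Central 12, South 10, West 2, East 2 (total 26).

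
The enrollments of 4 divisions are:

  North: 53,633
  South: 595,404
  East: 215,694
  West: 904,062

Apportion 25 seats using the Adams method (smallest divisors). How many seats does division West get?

Standard divisor 1768793/25 ≈ 70751.72; standard quotas: North 0.758, South 8.415, East 3.049, West 12.778.
Rounding up gives 1, 9, 4, 13 = 27 seats, so the divisor must be adjusted.
With modified divisor 74900: modified quotas North 0.716, South 7.949, East 2.880, West 12.070.
Rounding up: North 1, South 8, East 3, West 13 (total 25).
West receives 13.

13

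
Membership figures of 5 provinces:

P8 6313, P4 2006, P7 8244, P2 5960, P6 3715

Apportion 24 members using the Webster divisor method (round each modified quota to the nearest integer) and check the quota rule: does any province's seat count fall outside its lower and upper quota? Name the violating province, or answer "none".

none

Standard quotas: P8 5.775, P4 1.835, P7 7.541, P2 5.452, P6 3.398.
Webster allocation: P8 6, P4 2, P7 8, P2 5, P6 3.
Every allocation lies between the lower and upper quota.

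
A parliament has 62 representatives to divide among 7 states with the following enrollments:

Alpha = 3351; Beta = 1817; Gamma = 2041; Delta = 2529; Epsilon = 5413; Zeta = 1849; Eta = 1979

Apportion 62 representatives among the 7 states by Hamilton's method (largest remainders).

Alpha: 11, Beta: 6, Gamma: 7, Delta: 8, Epsilon: 18, Zeta: 6, Eta: 6

The standard divisor is 18979/62 ≈ 306.113.
Standard quotas: Alpha 10.9469, Beta 5.9357, Gamma 6.6675, Delta 8.2617, Epsilon 17.6830, Zeta 6.0403, Eta 6.4649.
Lower quotas: Alpha 10, Beta 5, Gamma 6, Delta 8, Epsilon 17, Zeta 6, Eta 6 (sum 58, leaving 4 seats).
Remainders in descending order: Alpha 0.9469, Beta 0.9357, Epsilon 0.6830, Gamma 0.6675, Eta 0.4649, Delta 0.2617, Zeta 0.0403.
Largest remainders: Alpha, Beta, Epsilon, Gamma receive the extra seats.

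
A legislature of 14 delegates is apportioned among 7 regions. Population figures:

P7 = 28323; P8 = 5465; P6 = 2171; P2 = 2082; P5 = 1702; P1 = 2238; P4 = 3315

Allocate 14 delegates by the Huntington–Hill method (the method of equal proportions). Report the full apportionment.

P7 7, P8 2, P6 1, P2 1, P5 1, P1 1, P4 1

With divisor 3825: modified quotas P7 7.405, P8 1.429, P6 0.568, P2 0.544, P5 0.445, P1 0.585, P4 0.867.
Geometric-mean thresholds: P7 √(7·8)=7.483, P8 √(1·2)=1.414, P6 (min 1), P2 (min 1), P5 (min 1), P1 (min 1), P4 (min 1).
Each quota rounded against its threshold gives P7 7, P8 2, P6 1, P2 1, P5 1, P1 1, P4 1 (total 14).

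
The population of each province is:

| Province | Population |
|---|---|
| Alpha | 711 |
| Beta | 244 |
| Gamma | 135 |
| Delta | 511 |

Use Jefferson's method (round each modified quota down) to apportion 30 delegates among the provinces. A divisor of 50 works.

With modified divisor 50: modified quotas Alpha 14.220, Beta 4.880, Gamma 2.700, Delta 10.220.
Rounding down: Alpha 14, Beta 4, Gamma 2, Delta 10 (total 30).

Alpha 14, Beta 4, Gamma 2, Delta 10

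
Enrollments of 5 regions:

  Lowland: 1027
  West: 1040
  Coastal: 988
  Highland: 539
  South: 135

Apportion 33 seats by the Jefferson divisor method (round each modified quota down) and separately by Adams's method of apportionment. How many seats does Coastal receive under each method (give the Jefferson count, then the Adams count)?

Jefferson: Lowland 9, West 9, Coastal 9, Highland 5, South 1.
Adams: Lowland 9, West 9, Coastal 8, Highland 5, South 2.
Coastal gets 9 under Jefferson and 8 under Adams.

9 and 8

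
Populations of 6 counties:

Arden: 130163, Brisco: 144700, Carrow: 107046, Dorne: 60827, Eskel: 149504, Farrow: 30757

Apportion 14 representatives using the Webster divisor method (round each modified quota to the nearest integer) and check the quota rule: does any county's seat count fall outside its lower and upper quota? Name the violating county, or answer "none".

Standard quotas: Arden 2.925, Brisco 3.252, Carrow 2.406, Dorne 1.367, Eskel 3.360, Farrow 0.691.
Webster allocation: Arden 3, Brisco 3, Carrow 3, Dorne 1, Eskel 3, Farrow 1.
Every allocation lies between the lower and upper quota.

none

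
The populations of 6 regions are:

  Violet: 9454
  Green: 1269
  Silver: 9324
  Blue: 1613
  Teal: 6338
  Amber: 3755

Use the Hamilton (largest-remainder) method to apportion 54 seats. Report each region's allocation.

The standard divisor is 31753/54 ≈ 588.019.
Standard quotas: Violet 16.0777, Green 2.1581, Silver 15.8566, Blue 2.7431, Teal 10.7786, Amber 6.3859.
Lower quotas: Violet 16, Green 2, Silver 15, Blue 2, Teal 10, Amber 6 (sum 51, leaving 3 seats).
Remainders in descending order: Silver 0.8566, Teal 0.7786, Blue 0.7431, Amber 0.3859, Green 0.1581, Violet 0.0777.
Largest remainders: Silver, Teal, Blue receive the extra seats.

Violet: 16, Green: 2, Silver: 16, Blue: 3, Teal: 11, Amber: 6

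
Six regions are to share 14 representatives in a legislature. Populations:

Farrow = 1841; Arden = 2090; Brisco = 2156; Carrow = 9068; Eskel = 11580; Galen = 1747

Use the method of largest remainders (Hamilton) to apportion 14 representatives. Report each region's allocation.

Farrow 1, Arden 1, Brisco 1, Carrow 4, Eskel 6, Galen 1

Standard divisor: 28482 ÷ 14 ≈ 2034.429.
Standard quotas: Farrow 0.9049, Arden 1.0273, Brisco 1.0598, Carrow 4.4573, Eskel 5.6920, Galen 0.8587.
Lower quotas: Farrow 0, Arden 1, Brisco 1, Carrow 4, Eskel 5, Galen 0 (sum 11, leaving 3 seats).
Remainders in descending order: Farrow 0.9049, Galen 0.8587, Eskel 0.6920, Carrow 0.4573, Brisco 0.0598, Arden 0.0273.
Largest remainders: Farrow, Galen, Eskel receive the extra seats.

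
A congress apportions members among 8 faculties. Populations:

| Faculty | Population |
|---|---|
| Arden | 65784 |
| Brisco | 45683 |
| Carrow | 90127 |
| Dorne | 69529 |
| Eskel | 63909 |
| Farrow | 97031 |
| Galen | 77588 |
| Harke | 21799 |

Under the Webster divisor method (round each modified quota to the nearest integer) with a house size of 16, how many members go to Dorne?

2

Standard divisor 531450/16 ≈ 33215.625; standard quotas: Arden 1.981, Brisco 1.375, Carrow 2.713, Dorne 2.093, Eskel 1.924, Farrow 2.921, Galen 2.336, Harke 0.656.
Rounding to the nearest integer gives Arden 2, Brisco 1, Carrow 3, Dorne 2, Eskel 2, Farrow 3, Galen 2, Harke 1 — total 16, matching the house size, so no adjustment is needed.
Dorne receives 2.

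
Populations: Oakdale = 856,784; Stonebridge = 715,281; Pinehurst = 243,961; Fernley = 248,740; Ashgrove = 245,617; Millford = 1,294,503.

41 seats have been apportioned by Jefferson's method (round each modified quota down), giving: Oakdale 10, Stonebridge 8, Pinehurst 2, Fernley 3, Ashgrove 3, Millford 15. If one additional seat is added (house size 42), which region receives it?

Priority for the next seat is population ÷ (current seats + 1).
Priorities: Oakdale 77889.455, Stonebridge 79475.667, Pinehurst 81320.333, Fernley 62185.000, Ashgrove 61404.250, Millford 80906.438.
Highest priority: Pinehurst.

Pinehurst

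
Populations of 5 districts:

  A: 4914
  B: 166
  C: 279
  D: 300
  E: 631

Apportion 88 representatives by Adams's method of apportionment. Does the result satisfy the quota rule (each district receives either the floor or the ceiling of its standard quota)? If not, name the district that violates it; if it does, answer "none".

A

Standard quotas: A 68.749, B 2.322, C 3.903, D 4.197, E 8.828.
Adams allocation: A 67, B 3, C 4, D 5, E 9.
A has quota 68.749 (lower 68, upper 69) but receives 67 — outside the quota interval.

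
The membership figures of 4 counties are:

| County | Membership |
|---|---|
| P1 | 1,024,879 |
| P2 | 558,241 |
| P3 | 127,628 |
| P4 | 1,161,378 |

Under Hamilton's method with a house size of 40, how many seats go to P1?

14

Total 2872126; standard divisor 2872126/40 ≈ 71803.15.
Standard quotas: P1 14.2735, P2 7.7746, P3 1.7775, P4 16.1745.
Lower quotas: P1 14, P2 7, P3 1, P4 16 (sum 38, leaving 2 seats).
Remainders in descending order: P3 0.7775, P2 0.7746, P1 0.2735, P4 0.1745.
The surplus seats go to P3, P2.
P1 receives 14.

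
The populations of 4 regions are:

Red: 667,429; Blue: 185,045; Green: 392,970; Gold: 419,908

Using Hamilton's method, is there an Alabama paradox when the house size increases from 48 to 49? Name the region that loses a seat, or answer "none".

At 48 seats: Red 19, Blue 6, Green 11, Gold 12.
At 49 seats: Red 20, Blue 5, Green 12, Gold 12.
Blue drops from 6 to 5.

Blue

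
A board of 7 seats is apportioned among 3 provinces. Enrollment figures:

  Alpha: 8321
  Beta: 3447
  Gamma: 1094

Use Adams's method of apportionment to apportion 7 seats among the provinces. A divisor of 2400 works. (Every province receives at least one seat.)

With modified divisor 2400: modified quotas Alpha 3.467, Beta 1.436, Gamma 0.456.
Rounding up: Alpha 4, Beta 2, Gamma 1 (total 7).

Alpha 4; Beta 2; Gamma 1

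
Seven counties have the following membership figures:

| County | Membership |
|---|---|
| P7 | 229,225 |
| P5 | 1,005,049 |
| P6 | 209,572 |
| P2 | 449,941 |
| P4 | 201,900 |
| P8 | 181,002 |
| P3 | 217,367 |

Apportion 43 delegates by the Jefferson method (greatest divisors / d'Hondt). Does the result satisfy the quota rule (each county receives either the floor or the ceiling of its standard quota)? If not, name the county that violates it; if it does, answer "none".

none

Standard quotas: P7 3.952, P5 17.328, P6 3.613, P2 7.757, P4 3.481, P8 3.121, P3 3.748.
Jefferson allocation: P7 4, P5 18, P6 3, P2 8, P4 3, P8 3, P3 4.
Every allocation lies between the lower and upper quota.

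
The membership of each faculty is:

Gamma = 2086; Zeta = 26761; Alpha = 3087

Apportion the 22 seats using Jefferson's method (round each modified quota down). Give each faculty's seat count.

Gamma 1, Zeta 19, Alpha 2

Standard divisor 31934/22 ≈ 1451.545; standard quotas: Gamma 1.437, Zeta 18.436, Alpha 2.127.
Rounding down gives 1, 18, 2 = 21 seats, so the divisor must be adjusted.
With modified divisor 1400: modified quotas Gamma 1.490, Zeta 19.115, Alpha 2.205.
Rounding down: Gamma 1, Zeta 19, Alpha 2 (total 22).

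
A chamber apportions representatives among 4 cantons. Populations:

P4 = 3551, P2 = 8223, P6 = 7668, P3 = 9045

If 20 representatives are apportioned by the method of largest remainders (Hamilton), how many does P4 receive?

3

The standard divisor is 28487/20 ≈ 1424.35.
Standard quotas: P4 2.4931, P2 5.7732, P6 5.3835, P3 6.3503.
Lower quotas: P4 2, P2 5, P6 5, P3 6 (sum 18, leaving 2 seats).
Remainders in descending order: P2 0.7732, P4 0.4931, P6 0.3835, P3 0.3503.
Largest remainders: P2, P4 receive the extra seats.
P4 receives 3.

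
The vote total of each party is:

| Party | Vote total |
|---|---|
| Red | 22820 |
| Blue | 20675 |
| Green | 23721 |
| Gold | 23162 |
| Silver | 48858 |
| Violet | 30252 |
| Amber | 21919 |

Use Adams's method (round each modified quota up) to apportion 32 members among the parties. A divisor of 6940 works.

Red 4; Blue 3; Green 4; Gold 4; Silver 8; Violet 5; Amber 4

With modified divisor 6940: modified quotas Red 3.288, Blue 2.979, Green 3.418, Gold 3.337, Silver 7.040, Violet 4.359, Amber 3.158.
Rounding up: Red 4, Blue 3, Green 4, Gold 4, Silver 8, Violet 5, Amber 4 (total 32).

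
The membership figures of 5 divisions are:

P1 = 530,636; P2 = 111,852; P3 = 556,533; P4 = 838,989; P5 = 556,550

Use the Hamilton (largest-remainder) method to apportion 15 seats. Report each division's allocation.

Standard divisor: 2594560 ÷ 15 ≈ 172970.667.
Standard quotas: P1 3.0678, P2 0.6467, P3 3.2175, P4 4.8505, P5 3.2176.
Lower quotas: P1 3, P2 0, P3 3, P4 4, P5 3 (sum 13, leaving 2 seats).
Remainders in descending order: P4 0.8505, P2 0.6467, P5 0.2176, P3 0.2175, P1 0.0678.
The surplus seats go to P4, P2.

P1 3, P2 1, P3 3, P4 5, P5 3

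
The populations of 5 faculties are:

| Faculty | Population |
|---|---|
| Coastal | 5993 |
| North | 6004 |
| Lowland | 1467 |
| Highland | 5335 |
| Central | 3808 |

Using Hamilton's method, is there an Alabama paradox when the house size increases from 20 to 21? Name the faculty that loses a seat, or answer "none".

At 20 seats: Coastal 5, North 5, Lowland 1, Highland 5, Central 4.
At 21 seats: Coastal 6, North 6, Lowland 1, Highland 5, Central 3.
Central drops from 4 to 3.

Central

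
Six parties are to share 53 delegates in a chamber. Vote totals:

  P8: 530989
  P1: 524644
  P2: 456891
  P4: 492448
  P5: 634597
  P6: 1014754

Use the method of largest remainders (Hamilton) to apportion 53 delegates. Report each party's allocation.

P8 8, P1 7, P2 7, P4 7, P5 9, P6 15

The standard divisor is 3654323/53 ≈ 68949.491.
Standard quotas: P8 7.7011, P1 7.6091, P2 6.6265, P4 7.1422, P5 9.2038, P6 14.7174.
Lower quotas: P8 7, P1 7, P2 6, P4 7, P5 9, P6 14 (sum 50, leaving 3 seats).
Remainders in descending order: P6 0.7174, P8 0.7011, P2 0.6265, P1 0.6091, P5 0.2038, P4 0.1422.
Largest remainders: P6, P8, P2 receive the extra seats.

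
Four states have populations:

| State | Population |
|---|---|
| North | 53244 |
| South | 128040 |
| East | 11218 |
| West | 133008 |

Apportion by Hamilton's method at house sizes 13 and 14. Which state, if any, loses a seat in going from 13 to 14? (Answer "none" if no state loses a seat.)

At 13 seats: North 2, South 5, East 1, West 5.
At 14 seats: North 2, South 6, East 0, West 6.
East drops from 1 to 0.

East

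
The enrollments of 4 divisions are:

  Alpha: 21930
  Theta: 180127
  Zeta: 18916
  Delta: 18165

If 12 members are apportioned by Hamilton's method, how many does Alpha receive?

1

The standard divisor is 239138/12 ≈ 19928.167.
Standard quotas: Alpha 1.1005, Theta 9.0388, Zeta 0.9492, Delta 0.9115.
Lower quotas: Alpha 1, Theta 9, Zeta 0, Delta 0 (sum 10, leaving 2 seats).
Remainders in descending order: Zeta 0.9492, Delta 0.9115, Alpha 0.1005, Theta 0.0388.
Largest remainders: Zeta, Delta receive the extra seats.
Alpha receives 1.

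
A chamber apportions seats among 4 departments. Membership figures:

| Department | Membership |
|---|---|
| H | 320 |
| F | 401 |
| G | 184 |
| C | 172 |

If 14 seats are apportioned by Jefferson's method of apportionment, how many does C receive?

2

Standard divisor 1077/14 ≈ 76.929; standard quotas: H 4.160, F 5.213, G 2.392, C 2.236.
Rounding down gives 4, 5, 2, 2 = 13 seats, so the divisor must be adjusted.
With modified divisor 65: modified quotas H 4.923, F 6.169, G 2.831, C 2.646.
Rounding down: H 4, F 6, G 2, C 2 (total 14).
C receives 2.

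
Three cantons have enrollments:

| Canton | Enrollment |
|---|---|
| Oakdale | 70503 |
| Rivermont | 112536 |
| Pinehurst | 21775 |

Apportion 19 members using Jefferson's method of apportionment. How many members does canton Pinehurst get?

Standard divisor 204814/19 ≈ 10779.684; standard quotas: Oakdale 6.540, Rivermont 10.440, Pinehurst 2.020.
Rounding down gives 6, 10, 2 = 18 seats, so the divisor must be adjusted.
With modified divisor 10200: modified quotas Oakdale 6.912, Rivermont 11.033, Pinehurst 2.135.
Rounding down: Oakdale 6, Rivermont 11, Pinehurst 2 (total 19).
Pinehurst receives 2.

2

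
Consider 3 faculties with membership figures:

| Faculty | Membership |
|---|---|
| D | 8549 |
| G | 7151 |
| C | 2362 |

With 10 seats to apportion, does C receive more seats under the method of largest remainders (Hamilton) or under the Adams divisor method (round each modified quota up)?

Hamilton: D 5, G 4, C 1.
Adams: D 4, G 4, C 2.
C gets 1 under Hamilton and 2 under Adams.

Adams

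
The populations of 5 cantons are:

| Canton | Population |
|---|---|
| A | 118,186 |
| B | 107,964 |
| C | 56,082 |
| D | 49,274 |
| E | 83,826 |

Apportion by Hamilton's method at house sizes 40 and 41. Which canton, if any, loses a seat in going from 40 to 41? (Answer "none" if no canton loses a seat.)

At 40 seats: A 11, B 10, C 6, D 5, E 8.
At 41 seats: A 12, B 11, C 5, D 5, E 8.
C drops from 6 to 5.

C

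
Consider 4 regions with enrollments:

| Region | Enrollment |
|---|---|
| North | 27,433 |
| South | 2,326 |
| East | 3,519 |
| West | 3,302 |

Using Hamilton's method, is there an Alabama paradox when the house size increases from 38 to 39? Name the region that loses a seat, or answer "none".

none

At 38 seats: North 29, South 2, East 4, West 3.
At 39 seats: North 29, South 2, East 4, West 4.
No region's allocation decreased.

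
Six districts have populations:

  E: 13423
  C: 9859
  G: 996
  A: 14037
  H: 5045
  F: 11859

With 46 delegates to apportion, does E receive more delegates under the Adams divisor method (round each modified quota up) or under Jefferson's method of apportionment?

Adams: E 11, C 8, G 1, A 12, H 4, F 10.
Jefferson: E 12, C 8, G 0, A 12, H 4, F 10.
E gets 11 under Adams and 12 under Jefferson.

Jefferson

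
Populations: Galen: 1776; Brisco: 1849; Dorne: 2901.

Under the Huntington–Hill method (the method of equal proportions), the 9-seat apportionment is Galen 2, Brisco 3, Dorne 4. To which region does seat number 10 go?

Priority for the next seat is population ÷ (√(s·(s+1))).
Priorities: Galen 725.049, Brisco 533.760, Dorne 648.683.
Highest priority: Galen.

Galen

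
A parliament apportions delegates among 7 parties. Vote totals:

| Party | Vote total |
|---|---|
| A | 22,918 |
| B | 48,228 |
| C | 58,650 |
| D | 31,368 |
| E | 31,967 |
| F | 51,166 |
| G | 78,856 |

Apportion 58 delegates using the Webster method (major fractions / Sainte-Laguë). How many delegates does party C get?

10

Standard divisor 323153/58 ≈ 5571.603; standard quotas: A 4.113, B 8.656, C 10.527, D 5.630, E 5.737, F 9.183, G 14.153.
Rounding to the nearest integer gives 4, 9, 11, 6, 6, 9, 14 = 59 seats, so the divisor must be adjusted.
With modified divisor 5600: modified quotas A 4.093, B 8.612, C 10.473, D 5.601, E 5.708, F 9.137, G 14.081.
Rounding to the nearest integer: A 4, B 9, C 10, D 6, E 6, F 9, G 14 (total 58).
C receives 10.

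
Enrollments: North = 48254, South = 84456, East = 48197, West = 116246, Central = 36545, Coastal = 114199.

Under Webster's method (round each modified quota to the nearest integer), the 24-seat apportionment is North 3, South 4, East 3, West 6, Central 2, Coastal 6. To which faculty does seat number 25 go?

Priority for the next seat is population ÷ (current seats + 0.5).
Priorities: North 13786.857, South 18768.000, East 13770.571, West 17884.000, Central 14618.000, Coastal 17569.077.
Highest priority: South.

South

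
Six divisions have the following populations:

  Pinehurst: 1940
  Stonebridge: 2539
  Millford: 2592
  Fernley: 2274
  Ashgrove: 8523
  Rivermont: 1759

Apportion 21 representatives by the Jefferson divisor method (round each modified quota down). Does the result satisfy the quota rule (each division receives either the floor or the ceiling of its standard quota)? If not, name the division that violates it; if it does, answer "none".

none

Standard quotas: Pinehurst 2.076, Stonebridge 2.717, Millford 2.773, Fernley 2.433, Ashgrove 9.119, Rivermont 1.882.
Jefferson allocation: Pinehurst 2, Stonebridge 2, Millford 3, Fernley 2, Ashgrove 10, Rivermont 2.
Every allocation lies between the lower and upper quota.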